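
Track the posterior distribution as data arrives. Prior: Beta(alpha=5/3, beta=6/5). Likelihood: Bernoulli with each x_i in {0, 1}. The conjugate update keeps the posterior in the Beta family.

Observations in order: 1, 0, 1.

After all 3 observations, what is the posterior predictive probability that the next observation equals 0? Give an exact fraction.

3/8

obs 1: x=1 → posterior Beta(8/3, 6/5)
obs 2: x=0 → posterior Beta(8/3, 11/5)
obs 3: x=1 → posterior Beta(11/3, 11/5)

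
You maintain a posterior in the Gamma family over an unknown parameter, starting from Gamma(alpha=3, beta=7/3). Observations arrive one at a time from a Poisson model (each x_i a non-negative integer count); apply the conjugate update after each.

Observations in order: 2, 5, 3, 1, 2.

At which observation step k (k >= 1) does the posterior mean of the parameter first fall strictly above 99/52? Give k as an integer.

obs 1: x=2 → posterior Gamma(5, 10/3)
obs 2: x=5 → posterior Gamma(10, 13/3)
obs 3: x=3 → posterior Gamma(13, 16/3)
obs 4: x=1 → posterior Gamma(14, 19/3)
obs 5: x=2 → posterior Gamma(16, 22/3)

k = 2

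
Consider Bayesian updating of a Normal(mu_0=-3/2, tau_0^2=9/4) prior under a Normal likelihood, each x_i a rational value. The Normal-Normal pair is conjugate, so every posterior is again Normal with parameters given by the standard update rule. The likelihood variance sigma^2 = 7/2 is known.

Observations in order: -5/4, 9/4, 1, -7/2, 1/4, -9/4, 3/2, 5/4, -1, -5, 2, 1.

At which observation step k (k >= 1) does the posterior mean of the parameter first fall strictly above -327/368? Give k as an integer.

obs 1: x=-5/4 → posterior Normal(-129/92, 63/46)
obs 2: x=9/4 → posterior Normal(-3/8, 63/64)
obs 3: x=1 → posterior Normal(-3/41, 63/82)
obs 4: x=-7/2 → posterior Normal(-69/100, 63/100)
obs 5: x=1/4 → posterior Normal(-129/236, 63/118)
obs 6: x=-9/4 → posterior Normal(-105/136, 63/136)
obs 7: x=3/2 → posterior Normal(-39/77, 9/22)
obs 8: x=5/4 → posterior Normal(-111/344, 63/172)
obs 9: x=-1 → posterior Normal(-147/380, 63/190)
obs 10: x=-5 → posterior Normal(-327/416, 63/208)
obs 11: x=2 → posterior Normal(-255/452, 63/226)
obs 12: x=1 → posterior Normal(-219/488, 63/244)

k = 2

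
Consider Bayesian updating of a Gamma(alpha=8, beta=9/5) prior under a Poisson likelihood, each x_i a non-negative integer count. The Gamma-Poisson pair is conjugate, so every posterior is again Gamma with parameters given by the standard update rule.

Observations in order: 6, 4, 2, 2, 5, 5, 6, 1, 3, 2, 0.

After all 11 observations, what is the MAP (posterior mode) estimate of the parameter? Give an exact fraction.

obs 1: x=6 → posterior Gamma(14, 14/5)
obs 2: x=4 → posterior Gamma(18, 19/5)
obs 3: x=2 → posterior Gamma(20, 24/5)
obs 4: x=2 → posterior Gamma(22, 29/5)
obs 5: x=5 → posterior Gamma(27, 34/5)
obs 6: x=5 → posterior Gamma(32, 39/5)
obs 7: x=6 → posterior Gamma(38, 44/5)
obs 8: x=1 → posterior Gamma(39, 49/5)
obs 9: x=3 → posterior Gamma(42, 54/5)
obs 10: x=2 → posterior Gamma(44, 59/5)
obs 11: x=0 → posterior Gamma(44, 64/5)

215/64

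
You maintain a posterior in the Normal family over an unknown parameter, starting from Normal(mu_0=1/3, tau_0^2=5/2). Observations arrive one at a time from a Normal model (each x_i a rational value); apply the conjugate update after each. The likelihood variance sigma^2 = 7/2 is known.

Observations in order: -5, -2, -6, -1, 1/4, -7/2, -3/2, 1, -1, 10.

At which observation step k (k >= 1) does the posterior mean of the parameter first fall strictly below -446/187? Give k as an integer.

k = 3

obs 1: x=-5 → posterior Normal(-17/9, 35/24)
obs 2: x=-2 → posterior Normal(-98/51, 35/34)
obs 3: x=-6 → posterior Normal(-94/33, 35/44)
obs 4: x=-1 → posterior Normal(-203/81, 35/54)
obs 5: x=1/4 → posterior Normal(-797/384, 35/64)
obs 6: x=-7/2 → posterior Normal(-1007/444, 35/74)
obs 7: x=-3/2 → posterior Normal(-1097/504, 5/12)
obs 8: x=1 → posterior Normal(-1037/564, 35/94)
obs 9: x=-1 → posterior Normal(-1097/624, 35/104)
obs 10: x=10 → posterior Normal(-497/684, 35/114)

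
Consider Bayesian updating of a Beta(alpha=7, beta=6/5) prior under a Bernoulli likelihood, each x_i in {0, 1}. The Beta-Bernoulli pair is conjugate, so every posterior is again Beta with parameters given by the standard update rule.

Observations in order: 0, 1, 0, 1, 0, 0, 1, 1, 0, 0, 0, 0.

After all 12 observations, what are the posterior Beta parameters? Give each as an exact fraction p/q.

alpha=11, beta=46/5

obs 1: x=0 → posterior Beta(7, 11/5)
obs 2: x=1 → posterior Beta(8, 11/5)
obs 3: x=0 → posterior Beta(8, 16/5)
obs 4: x=1 → posterior Beta(9, 16/5)
obs 5: x=0 → posterior Beta(9, 21/5)
obs 6: x=0 → posterior Beta(9, 26/5)
obs 7: x=1 → posterior Beta(10, 26/5)
obs 8: x=1 → posterior Beta(11, 26/5)
obs 9: x=0 → posterior Beta(11, 31/5)
obs 10: x=0 → posterior Beta(11, 36/5)
obs 11: x=0 → posterior Beta(11, 41/5)
obs 12: x=0 → posterior Beta(11, 46/5)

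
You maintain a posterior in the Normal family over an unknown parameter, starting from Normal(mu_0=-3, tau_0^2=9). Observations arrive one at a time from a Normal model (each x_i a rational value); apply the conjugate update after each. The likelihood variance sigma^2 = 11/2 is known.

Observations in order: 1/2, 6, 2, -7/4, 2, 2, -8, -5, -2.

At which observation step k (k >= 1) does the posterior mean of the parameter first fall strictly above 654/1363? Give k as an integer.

k = 2

obs 1: x=1/2 → posterior Normal(-24/29, 99/29)
obs 2: x=6 → posterior Normal(84/47, 99/47)
obs 3: x=2 → posterior Normal(24/13, 99/65)
obs 4: x=-7/4 → posterior Normal(177/166, 99/83)
obs 5: x=2 → posterior Normal(249/202, 99/101)
obs 6: x=2 → posterior Normal(321/238, 99/119)
obs 7: x=-8 → posterior Normal(33/274, 99/137)
obs 8: x=-5 → posterior Normal(-147/310, 99/155)
obs 9: x=-2 → posterior Normal(-219/346, 99/173)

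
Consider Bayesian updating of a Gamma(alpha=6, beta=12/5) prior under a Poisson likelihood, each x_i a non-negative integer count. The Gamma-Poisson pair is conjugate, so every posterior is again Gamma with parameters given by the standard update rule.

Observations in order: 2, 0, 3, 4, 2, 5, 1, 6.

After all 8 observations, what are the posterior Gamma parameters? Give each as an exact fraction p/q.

alpha=29, beta=52/5

obs 1: x=2 → posterior Gamma(8, 17/5)
obs 2: x=0 → posterior Gamma(8, 22/5)
obs 3: x=3 → posterior Gamma(11, 27/5)
obs 4: x=4 → posterior Gamma(15, 32/5)
obs 5: x=2 → posterior Gamma(17, 37/5)
obs 6: x=5 → posterior Gamma(22, 42/5)
obs 7: x=1 → posterior Gamma(23, 47/5)
obs 8: x=6 → posterior Gamma(29, 52/5)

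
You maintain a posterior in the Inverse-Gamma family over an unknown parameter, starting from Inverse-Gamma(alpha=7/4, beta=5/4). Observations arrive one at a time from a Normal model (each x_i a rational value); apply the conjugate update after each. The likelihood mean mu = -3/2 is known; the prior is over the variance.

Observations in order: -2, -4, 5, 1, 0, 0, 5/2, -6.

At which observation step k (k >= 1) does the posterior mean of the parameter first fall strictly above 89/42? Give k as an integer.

k = 2

obs 1: x=-2 → posterior Inverse-Gamma(9/4, 11/8)
obs 2: x=-4 → posterior Inverse-Gamma(11/4, 9/2)
obs 3: x=5 → posterior Inverse-Gamma(13/4, 205/8)
obs 4: x=1 → posterior Inverse-Gamma(15/4, 115/4)
obs 5: x=0 → posterior Inverse-Gamma(17/4, 239/8)
obs 6: x=0 → posterior Inverse-Gamma(19/4, 31)
obs 7: x=5/2 → posterior Inverse-Gamma(21/4, 39)
obs 8: x=-6 → posterior Inverse-Gamma(23/4, 393/8)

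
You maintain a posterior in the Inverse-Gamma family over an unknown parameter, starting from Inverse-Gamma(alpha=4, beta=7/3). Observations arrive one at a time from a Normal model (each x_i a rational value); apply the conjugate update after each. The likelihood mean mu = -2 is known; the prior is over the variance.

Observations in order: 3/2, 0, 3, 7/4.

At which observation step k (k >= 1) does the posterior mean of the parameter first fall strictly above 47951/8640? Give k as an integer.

obs 1: x=3/2 → posterior Inverse-Gamma(9/2, 203/24)
obs 2: x=0 → posterior Inverse-Gamma(5, 251/24)
obs 3: x=3 → posterior Inverse-Gamma(11/2, 551/24)
obs 4: x=7/4 → posterior Inverse-Gamma(6, 2879/96)

k = 4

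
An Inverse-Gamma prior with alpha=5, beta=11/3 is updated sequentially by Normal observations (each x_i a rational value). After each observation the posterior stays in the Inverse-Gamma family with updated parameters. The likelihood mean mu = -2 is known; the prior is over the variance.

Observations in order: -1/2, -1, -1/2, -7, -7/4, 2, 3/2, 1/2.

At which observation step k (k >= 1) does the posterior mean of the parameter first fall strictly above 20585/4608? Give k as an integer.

k = 8

obs 1: x=-1/2 → posterior Inverse-Gamma(11/2, 115/24)
obs 2: x=-1 → posterior Inverse-Gamma(6, 127/24)
obs 3: x=-1/2 → posterior Inverse-Gamma(13/2, 77/12)
obs 4: x=-7 → posterior Inverse-Gamma(7, 227/12)
obs 5: x=-7/4 → posterior Inverse-Gamma(15/2, 1819/96)
obs 6: x=2 → posterior Inverse-Gamma(8, 2587/96)
obs 7: x=3/2 → posterior Inverse-Gamma(17/2, 3175/96)
obs 8: x=1/2 → posterior Inverse-Gamma(9, 3475/96)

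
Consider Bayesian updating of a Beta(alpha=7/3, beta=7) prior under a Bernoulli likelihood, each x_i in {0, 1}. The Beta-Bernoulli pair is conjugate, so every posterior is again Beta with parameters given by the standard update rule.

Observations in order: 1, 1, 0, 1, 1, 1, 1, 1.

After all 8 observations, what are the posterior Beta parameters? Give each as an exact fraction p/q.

obs 1: x=1 → posterior Beta(10/3, 7)
obs 2: x=1 → posterior Beta(13/3, 7)
obs 3: x=0 → posterior Beta(13/3, 8)
obs 4: x=1 → posterior Beta(16/3, 8)
obs 5: x=1 → posterior Beta(19/3, 8)
obs 6: x=1 → posterior Beta(22/3, 8)
obs 7: x=1 → posterior Beta(25/3, 8)
obs 8: x=1 → posterior Beta(28/3, 8)

alpha=28/3, beta=8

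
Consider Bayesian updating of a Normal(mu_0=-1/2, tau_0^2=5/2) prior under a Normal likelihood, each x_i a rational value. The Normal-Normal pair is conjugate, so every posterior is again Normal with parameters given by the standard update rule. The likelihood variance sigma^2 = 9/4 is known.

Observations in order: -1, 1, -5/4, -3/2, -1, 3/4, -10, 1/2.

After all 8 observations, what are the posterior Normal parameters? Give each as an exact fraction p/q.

mu_0=-259/178, tau_0^2=45/178

obs 1: x=-1 → posterior Normal(-29/38, 45/38)
obs 2: x=1 → posterior Normal(-9/58, 45/58)
obs 3: x=-5/4 → posterior Normal(-17/39, 15/26)
obs 4: x=-3/2 → posterior Normal(-32/49, 45/98)
obs 5: x=-1 → posterior Normal(-42/59, 45/118)
obs 6: x=3/4 → posterior Normal(-1/2, 15/46)
obs 7: x=-10 → posterior Normal(-269/158, 45/158)
obs 8: x=1/2 → posterior Normal(-259/178, 45/178)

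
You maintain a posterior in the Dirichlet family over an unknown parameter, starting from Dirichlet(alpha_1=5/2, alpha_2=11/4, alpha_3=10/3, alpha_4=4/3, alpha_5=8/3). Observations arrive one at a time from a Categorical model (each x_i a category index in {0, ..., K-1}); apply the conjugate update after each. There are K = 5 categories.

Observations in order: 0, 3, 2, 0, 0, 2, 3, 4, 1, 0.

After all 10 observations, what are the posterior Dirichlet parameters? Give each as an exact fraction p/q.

alpha_1=13/2, alpha_2=15/4, alpha_3=16/3, alpha_4=10/3, alpha_5=11/3

obs 1: x=0 → posterior Dirichlet(7/2, 11/4, 10/3, 4/3, 8/3)
obs 2: x=3 → posterior Dirichlet(7/2, 11/4, 10/3, 7/3, 8/3)
obs 3: x=2 → posterior Dirichlet(7/2, 11/4, 13/3, 7/3, 8/3)
obs 4: x=0 → posterior Dirichlet(9/2, 11/4, 13/3, 7/3, 8/3)
obs 5: x=0 → posterior Dirichlet(11/2, 11/4, 13/3, 7/3, 8/3)
obs 6: x=2 → posterior Dirichlet(11/2, 11/4, 16/3, 7/3, 8/3)
obs 7: x=3 → posterior Dirichlet(11/2, 11/4, 16/3, 10/3, 8/3)
obs 8: x=4 → posterior Dirichlet(11/2, 11/4, 16/3, 10/3, 11/3)
obs 9: x=1 → posterior Dirichlet(11/2, 15/4, 16/3, 10/3, 11/3)
obs 10: x=0 → posterior Dirichlet(13/2, 15/4, 16/3, 10/3, 11/3)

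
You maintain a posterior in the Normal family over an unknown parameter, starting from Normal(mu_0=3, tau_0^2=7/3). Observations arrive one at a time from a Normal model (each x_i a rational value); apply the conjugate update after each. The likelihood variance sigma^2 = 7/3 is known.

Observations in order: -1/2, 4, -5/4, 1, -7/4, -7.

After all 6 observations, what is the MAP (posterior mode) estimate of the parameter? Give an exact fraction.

-5/14

obs 1: x=-1/2 → posterior Normal(5/4, 7/6)
obs 2: x=4 → posterior Normal(13/6, 7/9)
obs 3: x=-5/4 → posterior Normal(21/16, 7/12)
obs 4: x=1 → posterior Normal(5/4, 7/15)
obs 5: x=-7/4 → posterior Normal(3/4, 7/18)
obs 6: x=-7 → posterior Normal(-5/14, 1/3)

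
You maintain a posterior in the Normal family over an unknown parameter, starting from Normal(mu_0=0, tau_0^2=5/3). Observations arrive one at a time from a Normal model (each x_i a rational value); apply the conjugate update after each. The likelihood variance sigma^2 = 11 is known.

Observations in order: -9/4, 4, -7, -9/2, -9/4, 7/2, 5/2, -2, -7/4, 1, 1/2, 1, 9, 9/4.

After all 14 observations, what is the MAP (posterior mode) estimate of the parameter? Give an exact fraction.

obs 1: x=-9/4 → posterior Normal(-45/152, 55/38)
obs 2: x=4 → posterior Normal(35/172, 55/43)
obs 3: x=-7 → posterior Normal(-35/64, 55/48)
obs 4: x=-9/2 → posterior Normal(-195/212, 55/53)
obs 5: x=-9/4 → posterior Normal(-30/29, 55/58)
obs 6: x=7/2 → posterior Normal(-85/126, 55/63)
obs 7: x=5/2 → posterior Normal(-15/34, 55/68)
obs 8: x=-2 → posterior Normal(-40/73, 55/73)
obs 9: x=-7/4 → posterior Normal(-5/8, 55/78)
obs 10: x=1 → posterior Normal(-175/332, 55/83)
obs 11: x=1/2 → posterior Normal(-15/32, 5/8)
obs 12: x=1 → posterior Normal(-145/372, 55/93)
obs 13: x=9 → posterior Normal(5/56, 55/98)
obs 14: x=9/4 → posterior Normal(20/103, 55/103)

20/103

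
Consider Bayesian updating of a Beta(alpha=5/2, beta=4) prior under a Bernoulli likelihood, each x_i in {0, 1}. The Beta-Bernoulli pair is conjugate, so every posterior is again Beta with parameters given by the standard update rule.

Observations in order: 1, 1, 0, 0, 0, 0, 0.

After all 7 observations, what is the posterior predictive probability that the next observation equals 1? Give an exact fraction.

obs 1: x=1 → posterior Beta(7/2, 4)
obs 2: x=1 → posterior Beta(9/2, 4)
obs 3: x=0 → posterior Beta(9/2, 5)
obs 4: x=0 → posterior Beta(9/2, 6)
obs 5: x=0 → posterior Beta(9/2, 7)
obs 6: x=0 → posterior Beta(9/2, 8)
obs 7: x=0 → posterior Beta(9/2, 9)

1/3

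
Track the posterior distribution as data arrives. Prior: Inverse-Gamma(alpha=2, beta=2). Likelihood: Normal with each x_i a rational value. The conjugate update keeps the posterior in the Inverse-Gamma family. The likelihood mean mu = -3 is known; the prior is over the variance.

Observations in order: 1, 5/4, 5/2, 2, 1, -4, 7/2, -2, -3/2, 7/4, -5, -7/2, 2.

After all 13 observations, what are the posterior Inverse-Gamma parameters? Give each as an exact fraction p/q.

alpha=17/2, beta=1661/16

obs 1: x=1 → posterior Inverse-Gamma(5/2, 10)
obs 2: x=5/4 → posterior Inverse-Gamma(3, 609/32)
obs 3: x=5/2 → posterior Inverse-Gamma(7/2, 1093/32)
obs 4: x=2 → posterior Inverse-Gamma(4, 1493/32)
obs 5: x=1 → posterior Inverse-Gamma(9/2, 1749/32)
obs 6: x=-4 → posterior Inverse-Gamma(5, 1765/32)
obs 7: x=7/2 → posterior Inverse-Gamma(11/2, 2441/32)
obs 8: x=-2 → posterior Inverse-Gamma(6, 2457/32)
obs 9: x=-3/2 → posterior Inverse-Gamma(13/2, 2493/32)
obs 10: x=7/4 → posterior Inverse-Gamma(7, 1427/16)
obs 11: x=-5 → posterior Inverse-Gamma(15/2, 1459/16)
obs 12: x=-7/2 → posterior Inverse-Gamma(8, 1461/16)
obs 13: x=2 → posterior Inverse-Gamma(17/2, 1661/16)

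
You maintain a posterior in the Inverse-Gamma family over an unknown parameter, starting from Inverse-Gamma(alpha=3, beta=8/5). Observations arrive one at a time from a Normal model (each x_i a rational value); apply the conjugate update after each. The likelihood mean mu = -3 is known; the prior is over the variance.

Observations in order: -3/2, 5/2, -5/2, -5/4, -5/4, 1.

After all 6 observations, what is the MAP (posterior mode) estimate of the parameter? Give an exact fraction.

2323/560

obs 1: x=-3/2 → posterior Inverse-Gamma(7/2, 109/40)
obs 2: x=5/2 → posterior Inverse-Gamma(4, 357/20)
obs 3: x=-5/2 → posterior Inverse-Gamma(9/2, 719/40)
obs 4: x=-5/4 → posterior Inverse-Gamma(5, 3121/160)
obs 5: x=-5/4 → posterior Inverse-Gamma(11/2, 1683/80)
obs 6: x=1 → posterior Inverse-Gamma(6, 2323/80)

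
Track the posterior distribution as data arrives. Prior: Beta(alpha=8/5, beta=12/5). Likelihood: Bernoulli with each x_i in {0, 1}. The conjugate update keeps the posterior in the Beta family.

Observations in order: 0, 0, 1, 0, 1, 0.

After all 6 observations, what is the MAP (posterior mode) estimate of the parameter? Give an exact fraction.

13/40

obs 1: x=0 → posterior Beta(8/5, 17/5)
obs 2: x=0 → posterior Beta(8/5, 22/5)
obs 3: x=1 → posterior Beta(13/5, 22/5)
obs 4: x=0 → posterior Beta(13/5, 27/5)
obs 5: x=1 → posterior Beta(18/5, 27/5)
obs 6: x=0 → posterior Beta(18/5, 32/5)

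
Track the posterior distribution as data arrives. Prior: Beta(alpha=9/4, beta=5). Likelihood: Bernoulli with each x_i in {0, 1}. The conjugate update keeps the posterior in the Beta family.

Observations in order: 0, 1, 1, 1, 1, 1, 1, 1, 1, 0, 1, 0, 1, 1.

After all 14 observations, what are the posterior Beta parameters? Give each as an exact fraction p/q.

obs 1: x=0 → posterior Beta(9/4, 6)
obs 2: x=1 → posterior Beta(13/4, 6)
obs 3: x=1 → posterior Beta(17/4, 6)
obs 4: x=1 → posterior Beta(21/4, 6)
obs 5: x=1 → posterior Beta(25/4, 6)
obs 6: x=1 → posterior Beta(29/4, 6)
obs 7: x=1 → posterior Beta(33/4, 6)
obs 8: x=1 → posterior Beta(37/4, 6)
obs 9: x=1 → posterior Beta(41/4, 6)
obs 10: x=0 → posterior Beta(41/4, 7)
obs 11: x=1 → posterior Beta(45/4, 7)
obs 12: x=0 → posterior Beta(45/4, 8)
obs 13: x=1 → posterior Beta(49/4, 8)
obs 14: x=1 → posterior Beta(53/4, 8)

alpha=53/4, beta=8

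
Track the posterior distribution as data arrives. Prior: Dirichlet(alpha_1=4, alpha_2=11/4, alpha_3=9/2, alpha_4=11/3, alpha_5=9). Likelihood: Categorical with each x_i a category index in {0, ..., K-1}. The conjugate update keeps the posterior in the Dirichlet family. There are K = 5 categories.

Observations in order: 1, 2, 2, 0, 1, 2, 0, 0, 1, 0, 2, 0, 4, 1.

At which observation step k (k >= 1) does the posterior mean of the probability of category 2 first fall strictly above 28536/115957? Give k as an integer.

k = 6

obs 1: x=1 → posterior Dirichlet(4, 15/4, 9/2, 11/3, 9)
obs 2: x=2 → posterior Dirichlet(4, 15/4, 11/2, 11/3, 9)
obs 3: x=2 → posterior Dirichlet(4, 15/4, 13/2, 11/3, 9)
obs 4: x=0 → posterior Dirichlet(5, 15/4, 13/2, 11/3, 9)
obs 5: x=1 → posterior Dirichlet(5, 19/4, 13/2, 11/3, 9)
obs 6: x=2 → posterior Dirichlet(5, 19/4, 15/2, 11/3, 9)
obs 7: x=0 → posterior Dirichlet(6, 19/4, 15/2, 11/3, 9)
obs 8: x=0 → posterior Dirichlet(7, 19/4, 15/2, 11/3, 9)
obs 9: x=1 → posterior Dirichlet(7, 23/4, 15/2, 11/3, 9)
obs 10: x=0 → posterior Dirichlet(8, 23/4, 15/2, 11/3, 9)
obs 11: x=2 → posterior Dirichlet(8, 23/4, 17/2, 11/3, 9)
obs 12: x=0 → posterior Dirichlet(9, 23/4, 17/2, 11/3, 9)
obs 13: x=4 → posterior Dirichlet(9, 23/4, 17/2, 11/3, 10)
obs 14: x=1 → posterior Dirichlet(9, 27/4, 17/2, 11/3, 10)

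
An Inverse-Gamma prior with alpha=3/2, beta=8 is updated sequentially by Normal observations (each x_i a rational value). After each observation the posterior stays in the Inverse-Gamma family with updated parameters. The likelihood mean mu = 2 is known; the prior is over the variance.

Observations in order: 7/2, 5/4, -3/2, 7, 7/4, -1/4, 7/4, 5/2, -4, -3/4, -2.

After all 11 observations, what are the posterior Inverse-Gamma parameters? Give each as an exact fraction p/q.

obs 1: x=7/2 → posterior Inverse-Gamma(2, 73/8)
obs 2: x=5/4 → posterior Inverse-Gamma(5/2, 301/32)
obs 3: x=-3/2 → posterior Inverse-Gamma(3, 497/32)
obs 4: x=7 → posterior Inverse-Gamma(7/2, 897/32)
obs 5: x=7/4 → posterior Inverse-Gamma(4, 449/16)
obs 6: x=-1/4 → posterior Inverse-Gamma(9/2, 979/32)
obs 7: x=7/4 → posterior Inverse-Gamma(5, 245/8)
obs 8: x=5/2 → posterior Inverse-Gamma(11/2, 123/4)
obs 9: x=-4 → posterior Inverse-Gamma(6, 195/4)
obs 10: x=-3/4 → posterior Inverse-Gamma(13/2, 1681/32)
obs 11: x=-2 → posterior Inverse-Gamma(7, 1937/32)

alpha=7, beta=1937/32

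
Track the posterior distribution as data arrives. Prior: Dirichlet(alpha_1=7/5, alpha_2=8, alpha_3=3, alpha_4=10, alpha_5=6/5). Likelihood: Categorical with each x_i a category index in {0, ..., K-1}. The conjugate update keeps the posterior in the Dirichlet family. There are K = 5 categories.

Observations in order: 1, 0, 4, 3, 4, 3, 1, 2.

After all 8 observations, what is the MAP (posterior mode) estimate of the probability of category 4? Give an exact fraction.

obs 1: x=1 → posterior Dirichlet(7/5, 9, 3, 10, 6/5)
obs 2: x=0 → posterior Dirichlet(12/5, 9, 3, 10, 6/5)
obs 3: x=4 → posterior Dirichlet(12/5, 9, 3, 10, 11/5)
obs 4: x=3 → posterior Dirichlet(12/5, 9, 3, 11, 11/5)
obs 5: x=4 → posterior Dirichlet(12/5, 9, 3, 11, 16/5)
obs 6: x=3 → posterior Dirichlet(12/5, 9, 3, 12, 16/5)
obs 7: x=1 → posterior Dirichlet(12/5, 10, 3, 12, 16/5)
obs 8: x=2 → posterior Dirichlet(12/5, 10, 4, 12, 16/5)

11/133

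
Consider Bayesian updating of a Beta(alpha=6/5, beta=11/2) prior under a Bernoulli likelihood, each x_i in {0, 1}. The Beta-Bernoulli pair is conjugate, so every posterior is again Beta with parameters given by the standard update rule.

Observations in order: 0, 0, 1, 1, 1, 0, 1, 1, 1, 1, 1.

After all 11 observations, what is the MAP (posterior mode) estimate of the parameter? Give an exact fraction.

obs 1: x=0 → posterior Beta(6/5, 13/2)
obs 2: x=0 → posterior Beta(6/5, 15/2)
obs 3: x=1 → posterior Beta(11/5, 15/2)
obs 4: x=1 → posterior Beta(16/5, 15/2)
obs 5: x=1 → posterior Beta(21/5, 15/2)
obs 6: x=0 → posterior Beta(21/5, 17/2)
obs 7: x=1 → posterior Beta(26/5, 17/2)
obs 8: x=1 → posterior Beta(31/5, 17/2)
obs 9: x=1 → posterior Beta(36/5, 17/2)
obs 10: x=1 → posterior Beta(41/5, 17/2)
obs 11: x=1 → posterior Beta(46/5, 17/2)

82/157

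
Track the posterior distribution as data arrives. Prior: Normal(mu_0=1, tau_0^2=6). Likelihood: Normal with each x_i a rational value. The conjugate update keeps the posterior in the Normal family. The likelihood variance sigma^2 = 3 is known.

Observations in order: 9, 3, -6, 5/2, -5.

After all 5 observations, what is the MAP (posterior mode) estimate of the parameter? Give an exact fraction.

obs 1: x=9 → posterior Normal(19/3, 2)
obs 2: x=3 → posterior Normal(5, 6/5)
obs 3: x=-6 → posterior Normal(13/7, 6/7)
obs 4: x=5/2 → posterior Normal(2, 2/3)
obs 5: x=-5 → posterior Normal(8/11, 6/11)

8/11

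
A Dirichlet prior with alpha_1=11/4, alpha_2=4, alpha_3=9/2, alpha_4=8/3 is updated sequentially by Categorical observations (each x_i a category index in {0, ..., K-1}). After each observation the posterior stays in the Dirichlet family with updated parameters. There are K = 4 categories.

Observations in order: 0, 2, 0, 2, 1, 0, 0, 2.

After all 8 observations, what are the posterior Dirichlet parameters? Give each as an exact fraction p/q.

obs 1: x=0 → posterior Dirichlet(15/4, 4, 9/2, 8/3)
obs 2: x=2 → posterior Dirichlet(15/4, 4, 11/2, 8/3)
obs 3: x=0 → posterior Dirichlet(19/4, 4, 11/2, 8/3)
obs 4: x=2 → posterior Dirichlet(19/4, 4, 13/2, 8/3)
obs 5: x=1 → posterior Dirichlet(19/4, 5, 13/2, 8/3)
obs 6: x=0 → posterior Dirichlet(23/4, 5, 13/2, 8/3)
obs 7: x=0 → posterior Dirichlet(27/4, 5, 13/2, 8/3)
obs 8: x=2 → posterior Dirichlet(27/4, 5, 15/2, 8/3)

alpha_1=27/4, alpha_2=5, alpha_3=15/2, alpha_4=8/3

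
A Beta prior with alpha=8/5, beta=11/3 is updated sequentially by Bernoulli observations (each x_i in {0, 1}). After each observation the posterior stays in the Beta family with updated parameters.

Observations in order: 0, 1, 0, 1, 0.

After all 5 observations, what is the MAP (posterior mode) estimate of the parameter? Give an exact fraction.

obs 1: x=0 → posterior Beta(8/5, 14/3)
obs 2: x=1 → posterior Beta(13/5, 14/3)
obs 3: x=0 → posterior Beta(13/5, 17/3)
obs 4: x=1 → posterior Beta(18/5, 17/3)
obs 5: x=0 → posterior Beta(18/5, 20/3)

39/124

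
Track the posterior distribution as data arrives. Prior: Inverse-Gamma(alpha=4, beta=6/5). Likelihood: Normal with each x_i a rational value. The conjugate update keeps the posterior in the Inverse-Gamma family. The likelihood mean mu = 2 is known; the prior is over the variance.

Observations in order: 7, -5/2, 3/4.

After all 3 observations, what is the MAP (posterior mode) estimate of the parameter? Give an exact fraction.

3937/1040

obs 1: x=7 → posterior Inverse-Gamma(9/2, 137/10)
obs 2: x=-5/2 → posterior Inverse-Gamma(5, 953/40)
obs 3: x=3/4 → posterior Inverse-Gamma(11/2, 3937/160)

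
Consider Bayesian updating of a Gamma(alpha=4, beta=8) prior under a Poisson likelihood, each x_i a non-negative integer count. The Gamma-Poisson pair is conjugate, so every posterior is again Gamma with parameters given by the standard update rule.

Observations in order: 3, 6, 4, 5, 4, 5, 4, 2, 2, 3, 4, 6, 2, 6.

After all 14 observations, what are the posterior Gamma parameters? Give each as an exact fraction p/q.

obs 1: x=3 → posterior Gamma(7, 9)
obs 2: x=6 → posterior Gamma(13, 10)
obs 3: x=4 → posterior Gamma(17, 11)
obs 4: x=5 → posterior Gamma(22, 12)
obs 5: x=4 → posterior Gamma(26, 13)
obs 6: x=5 → posterior Gamma(31, 14)
obs 7: x=4 → posterior Gamma(35, 15)
obs 8: x=2 → posterior Gamma(37, 16)
obs 9: x=2 → posterior Gamma(39, 17)
obs 10: x=3 → posterior Gamma(42, 18)
obs 11: x=4 → posterior Gamma(46, 19)
obs 12: x=6 → posterior Gamma(52, 20)
obs 13: x=2 → posterior Gamma(54, 21)
obs 14: x=6 → posterior Gamma(60, 22)

alpha=60, beta=22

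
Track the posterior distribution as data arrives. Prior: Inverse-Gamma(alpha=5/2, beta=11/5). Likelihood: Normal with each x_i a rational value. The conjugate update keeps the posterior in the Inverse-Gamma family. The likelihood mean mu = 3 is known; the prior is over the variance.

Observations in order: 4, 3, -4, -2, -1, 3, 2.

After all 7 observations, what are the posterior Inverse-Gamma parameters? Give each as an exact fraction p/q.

alpha=6, beta=241/5

obs 1: x=4 → posterior Inverse-Gamma(3, 27/10)
obs 2: x=3 → posterior Inverse-Gamma(7/2, 27/10)
obs 3: x=-4 → posterior Inverse-Gamma(4, 136/5)
obs 4: x=-2 → posterior Inverse-Gamma(9/2, 397/10)
obs 5: x=-1 → posterior Inverse-Gamma(5, 477/10)
obs 6: x=3 → posterior Inverse-Gamma(11/2, 477/10)
obs 7: x=2 → posterior Inverse-Gamma(6, 241/5)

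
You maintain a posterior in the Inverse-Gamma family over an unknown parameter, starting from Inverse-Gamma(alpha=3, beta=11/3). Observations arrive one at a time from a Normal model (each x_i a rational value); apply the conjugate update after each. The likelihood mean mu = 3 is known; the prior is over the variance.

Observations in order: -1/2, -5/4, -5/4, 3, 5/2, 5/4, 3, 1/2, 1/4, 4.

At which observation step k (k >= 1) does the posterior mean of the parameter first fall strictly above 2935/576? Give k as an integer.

k = 2

obs 1: x=-1/2 → posterior Inverse-Gamma(7/2, 235/24)
obs 2: x=-5/4 → posterior Inverse-Gamma(4, 1807/96)
obs 3: x=-5/4 → posterior Inverse-Gamma(9/2, 1337/48)
obs 4: x=3 → posterior Inverse-Gamma(5, 1337/48)
obs 5: x=5/2 → posterior Inverse-Gamma(11/2, 1343/48)
obs 6: x=5/4 → posterior Inverse-Gamma(6, 2833/96)
obs 7: x=3 → posterior Inverse-Gamma(13/2, 2833/96)
obs 8: x=1/2 → posterior Inverse-Gamma(7, 3133/96)
obs 9: x=1/4 → posterior Inverse-Gamma(15/2, 437/12)
obs 10: x=4 → posterior Inverse-Gamma(8, 443/12)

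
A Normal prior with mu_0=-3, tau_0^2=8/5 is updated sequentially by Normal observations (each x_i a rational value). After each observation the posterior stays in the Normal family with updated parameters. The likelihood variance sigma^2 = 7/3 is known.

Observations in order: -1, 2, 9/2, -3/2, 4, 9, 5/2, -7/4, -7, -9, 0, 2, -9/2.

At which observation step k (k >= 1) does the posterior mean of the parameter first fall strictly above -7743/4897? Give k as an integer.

obs 1: x=-1 → posterior Normal(-129/59, 56/59)
obs 2: x=2 → posterior Normal(-81/83, 56/83)
obs 3: x=9/2 → posterior Normal(27/107, 56/107)
obs 4: x=-3/2 → posterior Normal(-9/131, 56/131)
obs 5: x=4 → posterior Normal(87/155, 56/155)
obs 6: x=9 → posterior Normal(303/179, 56/179)
obs 7: x=5/2 → posterior Normal(363/203, 8/29)
obs 8: x=-7/4 → posterior Normal(321/227, 56/227)
obs 9: x=-7 → posterior Normal(153/251, 56/251)
obs 10: x=-9 → posterior Normal(-63/275, 56/275)
obs 11: x=0 → posterior Normal(-63/299, 56/299)
obs 12: x=2 → posterior Normal(-15/323, 56/323)
obs 13: x=-9/2 → posterior Normal(-123/347, 56/347)

k = 2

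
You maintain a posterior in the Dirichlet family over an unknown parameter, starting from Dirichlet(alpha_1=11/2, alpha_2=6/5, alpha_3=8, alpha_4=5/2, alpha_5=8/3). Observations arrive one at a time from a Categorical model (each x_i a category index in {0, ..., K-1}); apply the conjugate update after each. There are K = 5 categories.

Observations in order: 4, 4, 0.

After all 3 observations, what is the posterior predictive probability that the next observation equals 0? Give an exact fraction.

obs 1: x=4 → posterior Dirichlet(11/2, 6/5, 8, 5/2, 11/3)
obs 2: x=4 → posterior Dirichlet(11/2, 6/5, 8, 5/2, 14/3)
obs 3: x=0 → posterior Dirichlet(13/2, 6/5, 8, 5/2, 14/3)

195/686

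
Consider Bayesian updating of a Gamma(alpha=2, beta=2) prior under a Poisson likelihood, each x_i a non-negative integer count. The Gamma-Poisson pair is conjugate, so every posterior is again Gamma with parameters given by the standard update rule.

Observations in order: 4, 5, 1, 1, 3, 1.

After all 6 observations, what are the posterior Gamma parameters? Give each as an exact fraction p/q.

obs 1: x=4 → posterior Gamma(6, 3)
obs 2: x=5 → posterior Gamma(11, 4)
obs 3: x=1 → posterior Gamma(12, 5)
obs 4: x=1 → posterior Gamma(13, 6)
obs 5: x=3 → posterior Gamma(16, 7)
obs 6: x=1 → posterior Gamma(17, 8)

alpha=17, beta=8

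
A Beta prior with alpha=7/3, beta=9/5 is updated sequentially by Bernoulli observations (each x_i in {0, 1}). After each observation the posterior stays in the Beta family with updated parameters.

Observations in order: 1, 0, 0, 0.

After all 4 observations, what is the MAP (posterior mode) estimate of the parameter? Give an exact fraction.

obs 1: x=1 → posterior Beta(10/3, 9/5)
obs 2: x=0 → posterior Beta(10/3, 14/5)
obs 3: x=0 → posterior Beta(10/3, 19/5)
obs 4: x=0 → posterior Beta(10/3, 24/5)

35/92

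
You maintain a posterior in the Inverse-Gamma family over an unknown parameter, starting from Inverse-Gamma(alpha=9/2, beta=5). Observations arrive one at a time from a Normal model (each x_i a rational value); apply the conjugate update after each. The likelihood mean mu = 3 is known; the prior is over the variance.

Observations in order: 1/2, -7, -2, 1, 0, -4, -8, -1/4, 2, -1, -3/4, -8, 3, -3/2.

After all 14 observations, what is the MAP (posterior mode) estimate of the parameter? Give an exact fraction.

obs 1: x=1/2 → posterior Inverse-Gamma(5, 65/8)
obs 2: x=-7 → posterior Inverse-Gamma(11/2, 465/8)
obs 3: x=-2 → posterior Inverse-Gamma(6, 565/8)
obs 4: x=1 → posterior Inverse-Gamma(13/2, 581/8)
obs 5: x=0 → posterior Inverse-Gamma(7, 617/8)
obs 6: x=-4 → posterior Inverse-Gamma(15/2, 813/8)
obs 7: x=-8 → posterior Inverse-Gamma(8, 1297/8)
obs 8: x=-1/4 → posterior Inverse-Gamma(17/2, 5357/32)
obs 9: x=2 → posterior Inverse-Gamma(9, 5373/32)
obs 10: x=-1 → posterior Inverse-Gamma(19/2, 5629/32)
obs 11: x=-3/4 → posterior Inverse-Gamma(10, 2927/16)
obs 12: x=-8 → posterior Inverse-Gamma(21/2, 3895/16)
obs 13: x=3 → posterior Inverse-Gamma(11, 3895/16)
obs 14: x=-3/2 → posterior Inverse-Gamma(23/2, 4057/16)

4057/200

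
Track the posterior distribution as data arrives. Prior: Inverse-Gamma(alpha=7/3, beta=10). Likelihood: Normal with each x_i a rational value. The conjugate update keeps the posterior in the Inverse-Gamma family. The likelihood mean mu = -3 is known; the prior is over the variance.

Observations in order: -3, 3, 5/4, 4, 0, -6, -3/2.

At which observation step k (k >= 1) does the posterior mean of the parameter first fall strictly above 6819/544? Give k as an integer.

obs 1: x=-3 → posterior Inverse-Gamma(17/6, 10)
obs 2: x=3 → posterior Inverse-Gamma(10/3, 28)
obs 3: x=5/4 → posterior Inverse-Gamma(23/6, 1185/32)
obs 4: x=4 → posterior Inverse-Gamma(13/3, 1969/32)
obs 5: x=0 → posterior Inverse-Gamma(29/6, 2113/32)
obs 6: x=-6 → posterior Inverse-Gamma(16/3, 2257/32)
obs 7: x=-3/2 → posterior Inverse-Gamma(35/6, 2293/32)

k = 3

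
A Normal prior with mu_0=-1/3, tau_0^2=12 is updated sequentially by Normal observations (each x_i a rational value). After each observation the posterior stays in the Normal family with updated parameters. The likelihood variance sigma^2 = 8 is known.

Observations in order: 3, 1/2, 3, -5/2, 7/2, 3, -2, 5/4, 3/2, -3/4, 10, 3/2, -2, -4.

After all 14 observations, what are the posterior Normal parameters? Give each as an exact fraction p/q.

mu_0=71/66, tau_0^2=6/11

obs 1: x=3 → posterior Normal(5/3, 24/5)
obs 2: x=1/2 → posterior Normal(59/48, 3)
obs 3: x=3 → posterior Normal(113/66, 24/11)
obs 4: x=-5/2 → posterior Normal(17/21, 12/7)
obs 5: x=7/2 → posterior Normal(131/102, 24/17)
obs 6: x=3 → posterior Normal(37/24, 6/5)
obs 7: x=-2 → posterior Normal(149/138, 24/23)
obs 8: x=5/4 → posterior Normal(343/312, 12/13)
obs 9: x=3/2 → posterior Normal(397/348, 24/29)
obs 10: x=-3/4 → posterior Normal(185/192, 3/4)
obs 11: x=10 → posterior Normal(73/42, 24/35)
obs 12: x=3/2 → posterior Normal(98/57, 12/19)
obs 13: x=-2 → posterior Normal(178/123, 24/41)
obs 14: x=-4 → posterior Normal(71/66, 6/11)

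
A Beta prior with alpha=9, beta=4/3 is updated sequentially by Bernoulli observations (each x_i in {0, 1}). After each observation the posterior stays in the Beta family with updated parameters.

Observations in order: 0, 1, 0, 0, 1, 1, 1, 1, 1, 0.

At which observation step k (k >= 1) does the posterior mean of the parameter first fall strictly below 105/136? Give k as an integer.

k = 3

obs 1: x=0 → posterior Beta(9, 7/3)
obs 2: x=1 → posterior Beta(10, 7/3)
obs 3: x=0 → posterior Beta(10, 10/3)
obs 4: x=0 → posterior Beta(10, 13/3)
obs 5: x=1 → posterior Beta(11, 13/3)
obs 6: x=1 → posterior Beta(12, 13/3)
obs 7: x=1 → posterior Beta(13, 13/3)
obs 8: x=1 → posterior Beta(14, 13/3)
obs 9: x=1 → posterior Beta(15, 13/3)
obs 10: x=0 → posterior Beta(15, 16/3)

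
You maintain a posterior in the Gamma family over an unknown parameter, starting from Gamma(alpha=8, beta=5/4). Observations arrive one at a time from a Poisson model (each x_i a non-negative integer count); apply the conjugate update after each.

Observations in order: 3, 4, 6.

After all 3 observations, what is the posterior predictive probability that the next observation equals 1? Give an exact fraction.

obs 1: x=3 → posterior Gamma(11, 9/4)
obs 2: x=4 → posterior Gamma(15, 13/4)
obs 3: x=6 → posterior Gamma(21, 17/4)

276367735652034931523308868/5842587018385982521381124421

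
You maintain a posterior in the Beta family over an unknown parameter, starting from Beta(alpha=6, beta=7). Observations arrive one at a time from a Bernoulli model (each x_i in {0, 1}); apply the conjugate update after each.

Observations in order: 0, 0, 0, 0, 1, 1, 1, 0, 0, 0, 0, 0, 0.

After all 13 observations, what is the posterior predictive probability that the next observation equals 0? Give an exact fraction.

17/26

obs 1: x=0 → posterior Beta(6, 8)
obs 2: x=0 → posterior Beta(6, 9)
obs 3: x=0 → posterior Beta(6, 10)
obs 4: x=0 → posterior Beta(6, 11)
obs 5: x=1 → posterior Beta(7, 11)
obs 6: x=1 → posterior Beta(8, 11)
obs 7: x=1 → posterior Beta(9, 11)
obs 8: x=0 → posterior Beta(9, 12)
obs 9: x=0 → posterior Beta(9, 13)
obs 10: x=0 → posterior Beta(9, 14)
obs 11: x=0 → posterior Beta(9, 15)
obs 12: x=0 → posterior Beta(9, 16)
obs 13: x=0 → posterior Beta(9, 17)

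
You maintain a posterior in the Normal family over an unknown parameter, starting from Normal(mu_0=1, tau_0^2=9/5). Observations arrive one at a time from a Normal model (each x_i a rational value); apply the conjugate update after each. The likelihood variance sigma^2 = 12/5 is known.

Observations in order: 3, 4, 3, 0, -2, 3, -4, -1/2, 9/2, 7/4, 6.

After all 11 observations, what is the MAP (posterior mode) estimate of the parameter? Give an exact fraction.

241/148

obs 1: x=3 → posterior Normal(13/7, 36/35)
obs 2: x=4 → posterior Normal(5/2, 18/25)
obs 3: x=3 → posterior Normal(34/13, 36/65)
obs 4: x=0 → posterior Normal(17/8, 9/20)
obs 5: x=-2 → posterior Normal(28/19, 36/95)
obs 6: x=3 → posterior Normal(37/22, 18/55)
obs 7: x=-4 → posterior Normal(1, 36/125)
obs 8: x=-1/2 → posterior Normal(47/56, 9/35)
obs 9: x=9/2 → posterior Normal(37/31, 36/155)
obs 10: x=7/4 → posterior Normal(169/136, 18/85)
obs 11: x=6 → posterior Normal(241/148, 36/185)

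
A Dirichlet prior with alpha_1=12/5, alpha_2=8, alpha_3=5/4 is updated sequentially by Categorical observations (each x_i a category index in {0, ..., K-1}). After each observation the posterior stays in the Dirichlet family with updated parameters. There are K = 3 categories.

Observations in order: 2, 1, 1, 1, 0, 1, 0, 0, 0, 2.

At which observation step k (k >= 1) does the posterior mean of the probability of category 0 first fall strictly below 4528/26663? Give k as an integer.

obs 1: x=2 → posterior Dirichlet(12/5, 8, 9/4)
obs 2: x=1 → posterior Dirichlet(12/5, 9, 9/4)
obs 3: x=1 → posterior Dirichlet(12/5, 10, 9/4)
obs 4: x=1 → posterior Dirichlet(12/5, 11, 9/4)
obs 5: x=0 → posterior Dirichlet(17/5, 11, 9/4)
obs 6: x=1 → posterior Dirichlet(17/5, 12, 9/4)
obs 7: x=0 → posterior Dirichlet(22/5, 12, 9/4)
obs 8: x=0 → posterior Dirichlet(27/5, 12, 9/4)
obs 9: x=0 → posterior Dirichlet(32/5, 12, 9/4)
obs 10: x=2 → posterior Dirichlet(32/5, 12, 13/4)

k = 3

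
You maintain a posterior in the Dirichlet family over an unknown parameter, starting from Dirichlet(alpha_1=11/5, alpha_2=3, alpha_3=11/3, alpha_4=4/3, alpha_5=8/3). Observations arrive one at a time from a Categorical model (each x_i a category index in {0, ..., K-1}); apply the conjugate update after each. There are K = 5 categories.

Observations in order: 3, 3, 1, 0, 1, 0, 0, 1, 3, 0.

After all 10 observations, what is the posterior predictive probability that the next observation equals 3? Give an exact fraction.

65/343

obs 1: x=3 → posterior Dirichlet(11/5, 3, 11/3, 7/3, 8/3)
obs 2: x=3 → posterior Dirichlet(11/5, 3, 11/3, 10/3, 8/3)
obs 3: x=1 → posterior Dirichlet(11/5, 4, 11/3, 10/3, 8/3)
obs 4: x=0 → posterior Dirichlet(16/5, 4, 11/3, 10/3, 8/3)
obs 5: x=1 → posterior Dirichlet(16/5, 5, 11/3, 10/3, 8/3)
obs 6: x=0 → posterior Dirichlet(21/5, 5, 11/3, 10/3, 8/3)
obs 7: x=0 → posterior Dirichlet(26/5, 5, 11/3, 10/3, 8/3)
obs 8: x=1 → posterior Dirichlet(26/5, 6, 11/3, 10/3, 8/3)
obs 9: x=3 → posterior Dirichlet(26/5, 6, 11/3, 13/3, 8/3)
obs 10: x=0 → posterior Dirichlet(31/5, 6, 11/3, 13/3, 8/3)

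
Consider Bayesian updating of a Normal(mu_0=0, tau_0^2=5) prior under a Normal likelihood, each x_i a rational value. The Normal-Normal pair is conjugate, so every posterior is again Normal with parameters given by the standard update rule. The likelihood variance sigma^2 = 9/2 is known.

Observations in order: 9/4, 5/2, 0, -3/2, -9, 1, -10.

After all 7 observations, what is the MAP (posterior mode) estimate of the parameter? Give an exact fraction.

-295/158

obs 1: x=9/4 → posterior Normal(45/38, 45/19)
obs 2: x=5/2 → posterior Normal(95/58, 45/29)
obs 3: x=0 → posterior Normal(95/78, 15/13)
obs 4: x=-3/2 → posterior Normal(65/98, 45/49)
obs 5: x=-9 → posterior Normal(-115/118, 45/59)
obs 6: x=1 → posterior Normal(-95/138, 15/23)
obs 7: x=-10 → posterior Normal(-295/158, 45/79)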